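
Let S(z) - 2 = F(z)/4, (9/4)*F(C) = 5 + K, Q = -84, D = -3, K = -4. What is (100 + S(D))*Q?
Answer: -25732/3 ≈ -8577.3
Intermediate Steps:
F(C) = 4/9 (F(C) = 4*(5 - 4)/9 = (4/9)*1 = 4/9)
S(z) = 19/9 (S(z) = 2 + (4/9)/4 = 2 + (4/9)*(1/4) = 2 + 1/9 = 19/9)
(100 + S(D))*Q = (100 + 19/9)*(-84) = (919/9)*(-84) = -25732/3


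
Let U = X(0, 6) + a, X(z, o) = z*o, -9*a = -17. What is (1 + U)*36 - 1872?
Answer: -1768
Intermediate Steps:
a = 17/9 (a = -⅑*(-17) = 17/9 ≈ 1.8889)
X(z, o) = o*z
U = 17/9 (U = 6*0 + 17/9 = 0 + 17/9 = 17/9 ≈ 1.8889)
(1 + U)*36 - 1872 = (1 + 17/9)*36 - 1872 = (26/9)*36 - 1872 = 104 - 1872 = -1768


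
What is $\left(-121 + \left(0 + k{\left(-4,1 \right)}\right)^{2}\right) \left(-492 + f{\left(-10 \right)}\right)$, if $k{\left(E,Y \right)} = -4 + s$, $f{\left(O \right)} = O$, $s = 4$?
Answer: $60742$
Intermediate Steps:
$k{\left(E,Y \right)} = 0$ ($k{\left(E,Y \right)} = -4 + 4 = 0$)
$\left(-121 + \left(0 + k{\left(-4,1 \right)}\right)^{2}\right) \left(-492 + f{\left(-10 \right)}\right) = \left(-121 + \left(0 + 0\right)^{2}\right) \left(-492 - 10\right) = \left(-121 + 0^{2}\right) \left(-502\right) = \left(-121 + 0\right) \left(-502\right) = \left(-121\right) \left(-502\right) = 60742$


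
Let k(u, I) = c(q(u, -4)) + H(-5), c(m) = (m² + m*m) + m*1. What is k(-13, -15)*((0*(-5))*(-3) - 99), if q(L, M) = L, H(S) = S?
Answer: -31680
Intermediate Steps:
c(m) = m + 2*m² (c(m) = (m² + m²) + m = 2*m² + m = m + 2*m²)
k(u, I) = -5 + u*(1 + 2*u) (k(u, I) = u*(1 + 2*u) - 5 = -5 + u*(1 + 2*u))
k(-13, -15)*((0*(-5))*(-3) - 99) = (-5 - 13*(1 + 2*(-13)))*((0*(-5))*(-3) - 99) = (-5 - 13*(1 - 26))*(0*(-3) - 99) = (-5 - 13*(-25))*(0 - 99) = (-5 + 325)*(-99) = 320*(-99) = -31680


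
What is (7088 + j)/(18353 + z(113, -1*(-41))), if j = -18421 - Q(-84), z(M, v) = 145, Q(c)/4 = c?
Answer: -10997/18498 ≈ -0.59450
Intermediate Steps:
Q(c) = 4*c
j = -18085 (j = -18421 - 4*(-84) = -18421 - 1*(-336) = -18421 + 336 = -18085)
(7088 + j)/(18353 + z(113, -1*(-41))) = (7088 - 18085)/(18353 + 145) = -10997/18498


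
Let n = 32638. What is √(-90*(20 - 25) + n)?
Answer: 8*√517 ≈ 181.90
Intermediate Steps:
√(-90*(20 - 25) + n) = √(-90*(20 - 25) + 32638) = √(-90*(-5) + 32638) = √(450 + 32638) = √33088 = 8*√517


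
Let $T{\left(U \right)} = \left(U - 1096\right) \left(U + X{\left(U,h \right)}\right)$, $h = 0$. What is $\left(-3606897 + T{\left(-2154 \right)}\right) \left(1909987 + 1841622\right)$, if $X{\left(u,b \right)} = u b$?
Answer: $12731471557227$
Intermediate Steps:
$X{\left(u,b \right)} = b u$
$T{\left(U \right)} = U \left(-1096 + U\right)$ ($T{\left(U \right)} = \left(U - 1096\right) \left(U + 0 U\right) = \left(-1096 + U\right) \left(U + 0\right) = \left(-1096 + U\right) U = U \left(-1096 + U\right)$)
$\left(-3606897 + T{\left(-2154 \right)}\right) \left(1909987 + 1841622\right) = \left(-3606897 - 2154 \left(-1096 - 2154\right)\right) \left(1909987 + 1841622\right) = \left(-3606897 - -7000500\right) 3751609 = \left(-3606897 + 7000500\right) 3751609 = 3393603 \cdot 3751609 = 12731471557227$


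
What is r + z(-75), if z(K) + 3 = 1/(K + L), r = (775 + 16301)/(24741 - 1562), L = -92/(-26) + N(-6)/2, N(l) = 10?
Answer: -45627631/20026656 ≈ -2.2783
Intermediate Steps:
L = 111/13 (L = -92/(-26) + 10/2 = -92*(-1/26) + 10*(½) = 46/13 + 5 = 111/13 ≈ 8.5385)
r = 17076/23179 ≈ 0.73670
z(K) = -3 + 1/(111/13 + K) (z(K) = -3 + 1/(K + 111/13) = -3 + 1/(111/13 + K))
r + z(-75) = 17076/23179 + (-320 - 39*(-75))/(111 + 13*(-75)) = 17076/23179 + (-320 + 2925)/(111 - 975) = 17076/23179 + 2605/(-864) = 17076/23179 - 1/864*2605 = 17076/23179 - 2605/864 = -45627631/20026656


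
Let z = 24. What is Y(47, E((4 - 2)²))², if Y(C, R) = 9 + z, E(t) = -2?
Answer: 1089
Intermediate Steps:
Y(C, R) = 33 (Y(C, R) = 9 + 24 = 33)
Y(47, E((4 - 2)²))² = 33² = 1089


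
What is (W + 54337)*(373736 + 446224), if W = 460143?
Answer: 421853020800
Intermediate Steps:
(W + 54337)*(373736 + 446224) = (460143 + 54337)*(373736 + 446224) = 514480*819960 = 421853020800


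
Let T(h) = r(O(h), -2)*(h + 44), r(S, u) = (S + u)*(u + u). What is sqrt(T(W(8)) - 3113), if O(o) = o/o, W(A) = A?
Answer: I*sqrt(2905) ≈ 53.898*I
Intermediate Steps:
O(o) = 1
r(S, u) = 2*u*(S + u) (r(S, u) = (S + u)*(2*u) = 2*u*(S + u))
T(h) = 176 + 4*h (T(h) = (2*(-2)*(1 - 2))*(h + 44) = (2*(-2)*(-1))*(44 + h) = 4*(44 + h) = 176 + 4*h)
sqrt(T(W(8)) - 3113) = sqrt((176 + 4*8) - 3113) = sqrt((176 + 32) - 3113) = sqrt(208 - 3113) = sqrt(-2905) = I*sqrt(2905)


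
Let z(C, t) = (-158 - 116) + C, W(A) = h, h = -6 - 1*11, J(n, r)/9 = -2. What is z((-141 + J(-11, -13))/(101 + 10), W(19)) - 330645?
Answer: -12244056/37 ≈ -3.3092e+5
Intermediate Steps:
J(n, r) = -18 (J(n, r) = 9*(-2) = -18)
h = -17 (h = -6 - 11 = -17)
W(A) = -17
z(C, t) = -274 + C
z((-141 + J(-11, -13))/(101 + 10), W(19)) - 330645 = (-274 + (-141 - 18)/(101 + 10)) - 330645 = (-274 - 159/111) - 330645 = (-274 - 159*1/111) - 330645 = (-274 - 53/37) - 330645 = -10191/37 - 330645 = -12244056/37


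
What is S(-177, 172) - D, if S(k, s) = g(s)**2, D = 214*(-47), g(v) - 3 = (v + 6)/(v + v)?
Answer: 297921897/29584 ≈ 10070.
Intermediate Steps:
g(v) = 3 + (6 + v)/(2*v) (g(v) = 3 + (v + 6)/(v + v) = 3 + (6 + v)/((2*v)) = 3 + (6 + v)*(1/(2*v)) = 3 + (6 + v)/(2*v))
D = -10058
S(k, s) = (7/2 + 3/s)**2
S(-177, 172) - D = (1/4)*(6 + 7*172)**2/172**2 - 1*(-10058) = (1/4)*(1/29584)*(6 + 1204)**2 + 10058 = (1/4)*(1/29584)*1210**2 + 10058 = (1/4)*(1/29584)*1464100 + 10058 = 366025/29584 + 10058 = 297921897/29584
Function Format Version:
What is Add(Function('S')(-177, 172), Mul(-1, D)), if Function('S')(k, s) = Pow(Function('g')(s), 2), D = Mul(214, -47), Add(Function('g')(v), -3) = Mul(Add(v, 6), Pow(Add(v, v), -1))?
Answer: Rational(297921897, 29584) ≈ 10070.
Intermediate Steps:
Function('g')(v) = Add(3, Mul(Rational(1, 2), Pow(v, -1), Add(6, v))) (Function('g')(v) = Add(3, Mul(Add(v, 6), Pow(Add(v, v), -1))) = Add(3, Mul(Add(6, v), Pow(Mul(2, v), -1))) = Add(3, Mul(Add(6, v), Mul(Rational(1, 2), Pow(v, -1)))) = Add(3, Mul(Rational(1, 2), Pow(v, -1), Add(6, v))))
D = -10058
Function('S')(k, s) = Pow(Add(Rational(7, 2), Mul(3, Pow(s, -1))), 2)
Add(Function('S')(-177, 172), Mul(-1, D)) = Add(Mul(Rational(1, 4), Pow(172, -2), Pow(Add(6, Mul(7, 172)), 2)), Mul(-1, -10058)) = Add(Mul(Rational(1, 4), Rational(1, 29584), Pow(Add(6, 1204), 2)), 10058) = Add(Mul(Rational(1, 4), Rational(1, 29584), Pow(1210, 2)), 10058) = Add(Mul(Rational(1, 4), Rational(1, 29584), 1464100), 10058) = Add(Rational(366025, 29584), 10058) = Rational(297921897, 29584)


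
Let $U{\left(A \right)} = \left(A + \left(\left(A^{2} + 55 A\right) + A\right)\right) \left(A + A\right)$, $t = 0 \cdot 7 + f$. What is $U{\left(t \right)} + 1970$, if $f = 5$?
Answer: $5070$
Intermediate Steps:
$t = 5$ ($t = 0 \cdot 7 + 5 = 0 + 5 = 5$)
$U{\left(A \right)} = 2 A \left(A^{2} + 57 A\right)$ ($U{\left(A \right)} = \left(A + \left(A^{2} + 56 A\right)\right) 2 A = \left(A^{2} + 57 A\right) 2 A = 2 A \left(A^{2} + 57 A\right)$)
$U{\left(t \right)} + 1970 = 2 \cdot 5^{2} \left(57 + 5\right) + 1970 = 2 \cdot 25 \cdot 62 + 1970 = 3100 + 1970 = 5070$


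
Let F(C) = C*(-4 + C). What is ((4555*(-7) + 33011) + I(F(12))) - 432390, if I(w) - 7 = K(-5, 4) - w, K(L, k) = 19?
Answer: -431334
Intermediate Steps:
I(w) = 26 - w (I(w) = 7 + (19 - w) = 26 - w)
((4555*(-7) + 33011) + I(F(12))) - 432390 = ((4555*(-7) + 33011) + (26 - 12*(-4 + 12))) - 432390 = ((-31885 + 33011) + (26 - 12*8)) - 432390 = (1126 + (26 - 1*96)) - 432390 = (1126 + (26 - 96)) - 432390 = (1126 - 70) - 432390 = 1056 - 432390 = -431334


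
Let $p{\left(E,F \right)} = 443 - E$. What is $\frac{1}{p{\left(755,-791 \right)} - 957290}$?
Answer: $- \frac{1}{957602} \approx -1.0443 \cdot 10^{-6}$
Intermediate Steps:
$\frac{1}{p{\left(755,-791 \right)} - 957290} = \frac{1}{\left(443 - 755\right) - 957290} = \frac{1}{-312 - 957290} = \frac{1}{-957602} = - \frac{1}{957602}$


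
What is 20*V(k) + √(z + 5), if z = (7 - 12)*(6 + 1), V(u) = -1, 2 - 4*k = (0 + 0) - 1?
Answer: -20 + I*√30 ≈ -20.0 + 5.4772*I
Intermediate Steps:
k = ¾ (k = ½ - ((0 + 0) - 1)/4 = ½ - (0 - 1)/4 = ½ - ¼*(-1) = ½ + ¼ = ¾ ≈ 0.75000)
z = -35 (z = -5*7 = -35)
20*V(k) + √(z + 5) = 20*(-1) + √(-35 + 5) = -20 + √(-30) = -20 + I*√30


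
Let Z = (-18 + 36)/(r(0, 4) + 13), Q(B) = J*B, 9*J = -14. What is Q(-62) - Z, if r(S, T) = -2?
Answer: 9386/99 ≈ 94.808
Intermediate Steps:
J = -14/9 (J = (1/9)*(-14) = -14/9 ≈ -1.5556)
Q(B) = -14*B/9
Z = 18/11 (Z = (-18 + 36)/(-2 + 13) = 18/11 ≈ 1.6364)
Q(-62) - Z = -14/9*(-62) - 1*18/11 = 868/9 - 18/11 = 9386/99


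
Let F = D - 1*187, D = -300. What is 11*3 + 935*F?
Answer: -455312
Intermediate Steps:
F = -487 (F = -300 - 1*187 = -300 - 187 = -487)
11*3 + 935*F = 11*3 + 935*(-487) = 33 - 455345 = -455312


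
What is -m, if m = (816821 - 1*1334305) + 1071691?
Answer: -554207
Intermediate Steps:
m = 554207 (m = (816821 - 1334305) + 1071691 = -517484 + 1071691 = 554207)
-m = -1*554207 = -554207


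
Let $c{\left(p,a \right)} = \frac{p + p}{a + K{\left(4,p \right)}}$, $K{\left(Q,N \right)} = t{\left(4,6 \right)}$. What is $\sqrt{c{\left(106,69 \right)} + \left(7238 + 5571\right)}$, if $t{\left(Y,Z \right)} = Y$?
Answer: $\frac{\sqrt{68274637}}{73} \approx 113.19$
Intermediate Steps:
$K{\left(Q,N \right)} = 4$
$c{\left(p,a \right)} = \frac{2 p}{4 + a}$ ($c{\left(p,a \right)} = \frac{p + p}{a + 4} = \frac{2 p}{4 + a}$)
$\sqrt{c{\left(106,69 \right)} + \left(7238 + 5571\right)} = \sqrt{2 \cdot 106 \frac{1}{4 + 69} + \left(7238 + 5571\right)} = \sqrt{2 \cdot 106 \cdot \frac{1}{73} + 12809} = \sqrt{\frac{212}{73} + 12809} = \sqrt{\frac{935269}{73}} = \frac{\sqrt{68274637}}{73}$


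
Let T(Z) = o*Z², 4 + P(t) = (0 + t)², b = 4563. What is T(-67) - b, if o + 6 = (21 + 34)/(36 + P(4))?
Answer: -1264961/48 ≈ -26353.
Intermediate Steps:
P(t) = -4 + t² (P(t) = -4 + (0 + t)² = -4 + t²)
o = -233/48 (o = -6 + (21 + 34)/(36 + (-4 + 4²)) = -6 + 55/(36 + (-4 + 16)) = -6 + 55/(36 + 12) = -6 + 55/48 = -233/48 ≈ -4.8542)
T(Z) = -233*Z²/48
T(-67) - b = -233/48*(-67)² - 1*4563 = -233/48*4489 - 4563 = -1045937/48 - 4563 = -1264961/48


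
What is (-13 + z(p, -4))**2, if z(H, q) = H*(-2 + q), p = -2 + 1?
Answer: 49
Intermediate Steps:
p = -1
(-13 + z(p, -4))**2 = (-13 - (-2 - 4))**2 = (-13 - 1*(-6))**2 = (-13 + 6)**2 = (-7)**2 = 49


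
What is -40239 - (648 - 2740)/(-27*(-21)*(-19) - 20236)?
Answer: -1247773243/31009 ≈ -40239.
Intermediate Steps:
-40239 - (648 - 2740)/(-27*(-21)*(-19) - 20236) = -40239 - (-2092)/(567*(-19) - 20236) = -40239 - (-2092)/(-10773 - 20236) = -40239 - (-2092)/(-31009) = -40239 - (-2092)*(-1)/31009 = -40239 - 1*2092/31009 = -40239 - 2092/31009 = -1247773243/31009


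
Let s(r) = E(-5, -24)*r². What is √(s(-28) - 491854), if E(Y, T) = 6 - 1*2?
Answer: 3*I*√54302 ≈ 699.08*I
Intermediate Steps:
E(Y, T) = 4 (E(Y, T) = 6 - 2 = 4)
s(r) = 4*r²
√(s(-28) - 491854) = √(4*(-28)² - 491854) = √(4*784 - 491854) = √(3136 - 491854) = √(-488718) = 3*I*√54302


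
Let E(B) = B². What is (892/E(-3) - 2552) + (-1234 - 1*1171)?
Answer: -43721/9 ≈ -4857.9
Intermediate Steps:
(892/E(-3) - 2552) + (-1234 - 1*1171) = (892/((-3)²) - 2552) + (-1234 - 1*1171) = (892/9 - 2552) + (-1234 - 1171) = (892*(⅑) - 2552) - 2405 = (892/9 - 2552) - 2405 = -22076/9 - 2405 = -43721/9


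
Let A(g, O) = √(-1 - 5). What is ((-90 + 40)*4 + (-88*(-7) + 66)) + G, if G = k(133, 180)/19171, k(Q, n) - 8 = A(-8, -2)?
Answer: 9240430/19171 + I*√6/19171 ≈ 482.0 + 0.00012777*I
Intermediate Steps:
A(g, O) = I*√6 (A(g, O) = √(-6) = I*√6)
k(Q, n) = 8 + I*√6
G = 8/19171 + I*√6/19171 (G = (8 + I*√6)/19171 = (8 + I*√6)*(1/19171) = 8/19171 + I*√6/19171 ≈ 0.0004173 + 0.00012777*I)
((-90 + 40)*4 + (-88*(-7) + 66)) + G = ((-90 + 40)*4 + (-88*(-7) + 66)) + (8/19171 + I*√6/19171) = (-50*4 + (616 + 66)) + (8/19171 + I*√6/19171) = (-200 + 682) + (8/19171 + I*√6/19171) = 482 + (8/19171 + I*√6/19171) = 9240430/19171 + I*√6/19171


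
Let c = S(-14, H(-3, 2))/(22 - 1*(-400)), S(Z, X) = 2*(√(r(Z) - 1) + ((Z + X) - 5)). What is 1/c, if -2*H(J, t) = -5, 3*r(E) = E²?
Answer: -41778/2495 - 844*√579/2495 ≈ -24.884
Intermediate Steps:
r(E) = E²/3
H(J, t) = 5/2 (H(J, t) = -½*(-5) = 5/2)
S(Z, X) = -10 + 2*X + 2*Z + 2*√(-1 + Z²/3) (S(Z, X) = 2*(√(Z²/3 - 1) + ((Z + X) - 5)) = 2*(√(-1 + Z²/3) + ((X + Z) - 5)) = 2*(√(-1 + Z²/3) + (-5 + X + Z)) = 2*(-5 + X + Z + √(-1 + Z²/3)) = -10 + 2*X + 2*Z + 2*√(-1 + Z²/3))
c = -33/422 + √579/633 (c = (-10 + 2*(5/2) + 2*(-14) + 2*√(-9 + 3*(-14)²)/3)/(22 - 1*(-400)) = (-10 + 5 - 28 + 2*√(-9 + 3*196)/3)/(22 + 400) = (-10 + 5 - 28 + 2*√(-9 + 588)/3)/422 = (-10 + 5 - 28 + 2*√579/3)*(1/422) = (-33 + 2*√579/3)*(1/422) = -33/422 + √579/633 ≈ -0.040186)
1/c = 1/(-33/422 + √579/633)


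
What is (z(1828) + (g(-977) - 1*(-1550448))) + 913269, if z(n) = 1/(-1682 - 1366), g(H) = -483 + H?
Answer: 7504959335/3048 ≈ 2.4623e+6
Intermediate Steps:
z(n) = -1/3048 (z(n) = 1/(-3048) = -1/3048)
(z(1828) + (g(-977) - 1*(-1550448))) + 913269 = (-1/3048 + ((-483 - 977) - 1*(-1550448))) + 913269 = (-1/3048 + (-1460 + 1550448)) + 913269 = (-1/3048 + 1548988) + 913269 = 4721315423/3048 + 913269 = 7504959335/3048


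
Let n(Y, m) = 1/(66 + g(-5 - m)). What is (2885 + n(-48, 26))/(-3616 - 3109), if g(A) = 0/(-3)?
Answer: -190411/443850 ≈ -0.42900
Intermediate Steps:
g(A) = 0 (g(A) = 0*(-⅓) = 0)
n(Y, m) = 1/66 (n(Y, m) = 1/(66 + 0) = 1/66)
(2885 + n(-48, 26))/(-3616 - 3109) = (2885 + 1/66)/(-3616 - 3109) = (190411/66)/(-6725) = (190411/66)*(-1/6725) = -190411/443850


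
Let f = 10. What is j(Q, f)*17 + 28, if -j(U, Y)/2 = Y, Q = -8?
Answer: -312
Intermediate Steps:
j(U, Y) = -2*Y
j(Q, f)*17 + 28 = -2*10*17 + 28 = -20*17 + 28 = -340 + 28 = -312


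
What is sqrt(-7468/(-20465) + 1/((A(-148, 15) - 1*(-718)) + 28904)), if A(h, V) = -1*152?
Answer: 3*sqrt(23599031801086)/24124142 ≈ 0.60411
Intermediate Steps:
A(h, V) = -152
sqrt(-7468/(-20465) + 1/((A(-148, 15) - 1*(-718)) + 28904)) = sqrt(-7468/(-20465) + 1/((-152 - 1*(-718)) + 28904)) = sqrt(-7468*(-1/20465) + 1/((-152 + 718) + 28904)) = sqrt(7468/20465 + 1/(566 + 28904)) = sqrt(7468/20465 + 1/29470) = sqrt(8804097/24124142) = 3*sqrt(23599031801086)/24124142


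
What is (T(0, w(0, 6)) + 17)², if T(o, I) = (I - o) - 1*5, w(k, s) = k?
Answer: 144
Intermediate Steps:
T(o, I) = -5 + I - o (T(o, I) = (I - o) - 5 = -5 + I - o)
(T(0, w(0, 6)) + 17)² = ((-5 + 0 - 1*0) + 17)² = ((-5 + 0 + 0) + 17)² = (-5 + 17)² = 12² = 144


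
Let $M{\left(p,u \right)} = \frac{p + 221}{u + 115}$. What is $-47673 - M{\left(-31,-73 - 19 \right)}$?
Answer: $- \frac{1096669}{23} \approx -47681.0$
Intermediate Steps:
$M{\left(p,u \right)} = \frac{221 + p}{115 + u}$
$-47673 - M{\left(-31,-73 - 19 \right)} = -47673 - \frac{221 - 31}{115 - 92} = -47673 - \frac{1}{115 - 92} \cdot 190 = -47673 - \frac{1}{23} \cdot 190 = -47673 - \frac{190}{23} = - \frac{1096669}{23}$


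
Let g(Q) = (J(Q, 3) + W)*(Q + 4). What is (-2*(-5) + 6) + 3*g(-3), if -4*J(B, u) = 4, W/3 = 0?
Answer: 13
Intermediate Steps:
W = 0 (W = 3*0 = 0)
J(B, u) = -1 (J(B, u) = -1/4*4 = -1)
g(Q) = -4 - Q (g(Q) = (-1 + 0)*(Q + 4) = -(4 + Q) = -4 - Q)
(-2*(-5) + 6) + 3*g(-3) = (-2*(-5) + 6) + 3*(-4 - 1*(-3)) = (10 + 6) + 3*(-4 + 3) = 16 + 3*(-1) = 16 - 3 = 13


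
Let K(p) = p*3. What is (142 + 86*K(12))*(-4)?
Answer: -12952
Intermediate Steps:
K(p) = 3*p
(142 + 86*K(12))*(-4) = (142 + 86*(3*12))*(-4) = (142 + 86*36)*(-4) = (142 + 3096)*(-4) = 3238*(-4) = -12952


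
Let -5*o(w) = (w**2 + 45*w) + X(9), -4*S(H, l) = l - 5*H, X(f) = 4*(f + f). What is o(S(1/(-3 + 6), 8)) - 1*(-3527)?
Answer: 2538971/720 ≈ 3526.3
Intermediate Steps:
X(f) = 8*f (X(f) = 4*(2*f) = 8*f)
S(H, l) = -l/4 + 5*H/4 (S(H, l) = -(l - 5*H)/4 = -l/4 + 5*H/4)
o(w) = -72/5 - 9*w - w**2/5 (o(w) = -((w**2 + 45*w) + 8*9)/5 = -((w**2 + 45*w) + 72)/5 = -(72 + w**2 + 45*w)/5 = -72/5 - 9*w - w**2/5)
o(S(1/(-3 + 6), 8)) - 1*(-3527) = (-72/5 - 9*(-1/4*8 + 5/(4*(-3 + 6))) - (-1/4*8 + 5/(4*(-3 + 6)))**2/5) - 1*(-3527) = (-72/5 - 9*(-2 + (5/4)/3) - (-2 + (5/4)/3)**2/5) + 3527 = (-72/5 - 9*(-2 + (5/4)*(1/3)) - (-2 + (5/4)*(1/3))**2/5) + 3527 = (-72/5 - 9*(-2 + 5/12) - (-2 + 5/12)**2/5) + 3527 = (-72/5 - 9*(-19/12) - (-19/12)**2/5) + 3527 = (-72/5 + 57/4 - 1/5*361/144) + 3527 = (-72/5 + 57/4 - 361/720) + 3527 = -469/720 + 3527 = 2538971/720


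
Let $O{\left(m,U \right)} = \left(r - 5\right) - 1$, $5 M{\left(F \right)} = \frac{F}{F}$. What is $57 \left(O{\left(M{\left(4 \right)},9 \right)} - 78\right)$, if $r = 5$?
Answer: $-4503$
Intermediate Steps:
$M{\left(F \right)} = \frac{1}{5}$ ($M{\left(F \right)} = \frac{F \frac{1}{F}}{5} = \frac{1}{5} \cdot 1 = \frac{1}{5}$)
$O{\left(m,U \right)} = -1$ ($O{\left(m,U \right)} = \left(5 - 5\right) - 1 = 0 - 1 = -1$)
$57 \left(O{\left(M{\left(4 \right)},9 \right)} - 78\right) = 57 \left(-1 - 78\right) = 57 \left(-79\right) = -4503$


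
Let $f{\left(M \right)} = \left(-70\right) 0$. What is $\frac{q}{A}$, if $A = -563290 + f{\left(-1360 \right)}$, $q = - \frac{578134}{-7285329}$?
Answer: $- \frac{289067}{2051876486205} \approx -1.4088 \cdot 10^{-7}$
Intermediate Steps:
$q = \frac{578134}{7285329}$ ($q = \left(-578134\right) \left(- \frac{1}{7285329}\right) = \frac{578134}{7285329} \approx 0.079356$)
$f{\left(M \right)} = 0$
$A = -563290$ ($A = -563290 + 0 = -563290$)
$\frac{q}{A} = \frac{578134}{7285329 \left(-563290\right)} = \frac{578134}{7285329} \left(- \frac{1}{563290}\right) = - \frac{289067}{2051876486205}$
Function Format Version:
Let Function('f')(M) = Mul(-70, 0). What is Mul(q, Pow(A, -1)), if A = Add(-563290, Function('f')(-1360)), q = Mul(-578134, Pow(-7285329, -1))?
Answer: Rational(-289067, 2051876486205) ≈ -1.4088e-7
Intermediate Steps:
q = Rational(578134, 7285329) (q = Mul(-578134, Rational(-1, 7285329)) = Rational(578134, 7285329) ≈ 0.079356)
Function('f')(M) = 0
A = -563290 (A = Add(-563290, 0) = -563290)
Mul(q, Pow(A, -1)) = Mul(Rational(578134, 7285329), Pow(-563290, -1)) = Mul(Rational(578134, 7285329), Rational(-1, 563290)) = Rational(-289067, 2051876486205)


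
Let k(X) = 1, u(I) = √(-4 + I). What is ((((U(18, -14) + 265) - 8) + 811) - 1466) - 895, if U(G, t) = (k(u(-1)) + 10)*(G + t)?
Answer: -1249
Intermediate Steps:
U(G, t) = 11*G + 11*t (U(G, t) = (1 + 10)*(G + t) = 11*(G + t) = 11*G + 11*t)
((((U(18, -14) + 265) - 8) + 811) - 1466) - 895 = (((((11*18 + 11*(-14)) + 265) - 8) + 811) - 1466) - 895 = (((((198 - 154) + 265) - 8) + 811) - 1466) - 895 = ((((44 + 265) - 8) + 811) - 1466) - 895 = (((309 - 8) + 811) - 1466) - 895 = ((301 + 811) - 1466) - 895 = (1112 - 1466) - 895 = -354 - 895 = -1249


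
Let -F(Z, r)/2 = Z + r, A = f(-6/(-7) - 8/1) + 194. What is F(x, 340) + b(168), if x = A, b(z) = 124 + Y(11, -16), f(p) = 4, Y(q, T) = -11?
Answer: -963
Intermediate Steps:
A = 198 (A = 4 + 194 = 198)
b(z) = 113 (b(z) = 124 - 11 = 113)
x = 198
F(Z, r) = -2*Z - 2*r (F(Z, r) = -2*(Z + r) = -2*Z - 2*r)
F(x, 340) + b(168) = (-2*198 - 2*340) + 113 = (-396 - 680) + 113 = -1076 + 113 = -963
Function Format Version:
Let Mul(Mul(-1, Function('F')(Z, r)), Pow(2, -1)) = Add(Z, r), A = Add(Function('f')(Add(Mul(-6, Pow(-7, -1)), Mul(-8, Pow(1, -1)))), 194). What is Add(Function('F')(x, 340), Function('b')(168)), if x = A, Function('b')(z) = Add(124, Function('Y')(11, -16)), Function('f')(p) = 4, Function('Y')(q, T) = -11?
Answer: -963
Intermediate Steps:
A = 198 (A = Add(4, 194) = 198)
Function('b')(z) = 113 (Function('b')(z) = Add(124, -11) = 113)
x = 198
Function('F')(Z, r) = Add(Mul(-2, Z), Mul(-2, r)) (Function('F')(Z, r) = Mul(-2, Add(Z, r)) = Add(Mul(-2, Z), Mul(-2, r)))
Add(Function('F')(x, 340), Function('b')(168)) = Add(Add(Mul(-2, 198), Mul(-2, 340)), 113) = Add(Add(-396, -680), 113) = Add(-1076, 113) = -963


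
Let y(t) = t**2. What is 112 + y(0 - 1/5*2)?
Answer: 2804/25 ≈ 112.16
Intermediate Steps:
112 + y(0 - 1/5*2) = 112 + (0 - 1/5*2)**2 = 112 + (0 - 2/5)**2 = 112 + (-2/5)**2 = 112 + 4/25 = 2804/25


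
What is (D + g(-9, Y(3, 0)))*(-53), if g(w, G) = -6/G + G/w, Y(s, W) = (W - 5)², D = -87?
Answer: 1073462/225 ≈ 4770.9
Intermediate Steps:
Y(s, W) = (-5 + W)²
(D + g(-9, Y(3, 0)))*(-53) = (-87 + (-6/(-5 + 0)² + (-5 + 0)²/(-9)))*(-53) = (-87 + (-6/((-5)²) + (-5)²*(-⅑)))*(-53) = (-87 + (-6/25 + 25*(-⅑)))*(-53) = (-87 + (-6*1/25 - 25/9))*(-53) = (-87 + (-6/25 - 25/9))*(-53) = (-87 - 679/225)*(-53) = -20254/225*(-53) = 1073462/225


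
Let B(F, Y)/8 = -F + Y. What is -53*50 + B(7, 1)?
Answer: -2698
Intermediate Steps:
B(F, Y) = -8*F + 8*Y (B(F, Y) = 8*(-F + Y) = 8*(Y - F) = -8*F + 8*Y)
-53*50 + B(7, 1) = -53*50 + (-8*7 + 8*1) = -2650 + (-56 + 8) = -2650 - 48 = -2698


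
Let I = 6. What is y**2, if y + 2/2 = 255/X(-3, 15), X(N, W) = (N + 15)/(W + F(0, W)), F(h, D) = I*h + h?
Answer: 1615441/16 ≈ 1.0097e+5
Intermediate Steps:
F(h, D) = 7*h (F(h, D) = 6*h + h = 7*h)
X(N, W) = (15 + N)/W (X(N, W) = (N + 15)/(W + 7*0) = (15 + N)/(W + 0) = (15 + N)/W)
y = 1271/4 (y = -1 + 255/(((15 - 3)/15)) = -1 + 255/(((1/15)*12)) = -1 + 255/(4/5) = -1 + 255*(5/4) = -1 + 1275/4 = 1271/4 ≈ 317.75)
y**2 = (1271/4)**2 = 1615441/16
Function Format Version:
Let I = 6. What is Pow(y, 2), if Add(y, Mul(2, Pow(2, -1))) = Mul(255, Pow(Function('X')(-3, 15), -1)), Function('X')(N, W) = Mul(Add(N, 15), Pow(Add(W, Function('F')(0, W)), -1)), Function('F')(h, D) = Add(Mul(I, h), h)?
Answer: Rational(1615441, 16) ≈ 1.0097e+5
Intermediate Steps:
Function('F')(h, D) = Mul(7, h) (Function('F')(h, D) = Add(Mul(6, h), h) = Mul(7, h))
Function('X')(N, W) = Mul(Pow(W, -1), Add(15, N)) (Function('X')(N, W) = Mul(Add(N, 15), Pow(Add(W, Mul(7, 0)), -1)) = Mul(Add(15, N), Pow(Add(W, 0), -1)) = Mul(Add(15, N), Pow(W, -1)) = Mul(Pow(W, -1), Add(15, N)))
y = Rational(1271, 4) (y = Add(-1, Mul(255, Pow(Mul(Pow(15, -1), Add(15, -3)), -1))) = Add(-1, Mul(255, Pow(Mul(Rational(1, 15), 12), -1))) = Add(-1, Mul(255, Pow(Rational(4, 5), -1))) = Add(-1, Mul(255, Rational(5, 4))) = Add(-1, Rational(1275, 4)) = Rational(1271, 4) ≈ 317.75)
Pow(y, 2) = Pow(Rational(1271, 4), 2) = Rational(1615441, 16)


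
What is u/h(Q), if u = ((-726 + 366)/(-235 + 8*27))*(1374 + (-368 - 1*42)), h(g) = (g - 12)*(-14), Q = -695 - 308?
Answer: 34704/26999 ≈ 1.2854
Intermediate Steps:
Q = -1003
h(g) = 168 - 14*g (h(g) = (-12 + g)*(-14) = 168 - 14*g)
u = 347040/19 (u = (-360/(-235 + 216))*(1374 + (-368 - 42)) = (-360/(-19))*(1374 - 410) = -360*(-1/19)*964 = (360/19)*964 = 347040/19 ≈ 18265.)
u/h(Q) = 347040/(19*(168 - 14*(-1003))) = 347040/(19*(168 + 14042)) = (347040/19)/14210 = (347040/19)*(1/14210) = 34704/26999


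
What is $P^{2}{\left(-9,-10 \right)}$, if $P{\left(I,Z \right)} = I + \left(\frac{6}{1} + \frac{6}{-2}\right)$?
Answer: $36$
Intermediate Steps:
$P{\left(I,Z \right)} = 3 + I$ ($P{\left(I,Z \right)} = I + \left(6 \cdot 1 + 6 \left(- \frac{1}{2}\right)\right) = I + \left(6 - 3\right) = I + 3 = 3 + I$)
$P^{2}{\left(-9,-10 \right)} = \left(3 - 9\right)^{2} = \left(-6\right)^{2} = 36$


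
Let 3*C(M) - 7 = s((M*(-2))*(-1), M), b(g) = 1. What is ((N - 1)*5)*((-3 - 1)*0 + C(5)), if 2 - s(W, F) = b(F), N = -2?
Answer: -40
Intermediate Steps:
s(W, F) = 1 (s(W, F) = 2 - 1*1 = 2 - 1 = 1)
C(M) = 8/3 (C(M) = 7/3 + (⅓)*1 = 7/3 + ⅓ = 8/3)
((N - 1)*5)*((-3 - 1)*0 + C(5)) = ((-2 - 1)*5)*((-3 - 1)*0 + 8/3) = (-3*5)*(-4*0 + 8/3) = -15*(0 + 8/3) = -15*8/3 = -40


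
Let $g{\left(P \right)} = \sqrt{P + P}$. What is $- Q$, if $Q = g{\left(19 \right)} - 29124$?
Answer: $29124 - \sqrt{38} \approx 29118.0$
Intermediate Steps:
$g{\left(P \right)} = \sqrt{2} \sqrt{P}$ ($g{\left(P \right)} = \sqrt{2 P} = \sqrt{2} \sqrt{P}$)
$Q = -29124 + \sqrt{38}$ ($Q = \sqrt{2} \sqrt{19} - 29124 = \sqrt{38} - 29124 = -29124 + \sqrt{38} \approx -29118.0$)
$- Q = - (-29124 + \sqrt{38}) = 29124 - \sqrt{38}$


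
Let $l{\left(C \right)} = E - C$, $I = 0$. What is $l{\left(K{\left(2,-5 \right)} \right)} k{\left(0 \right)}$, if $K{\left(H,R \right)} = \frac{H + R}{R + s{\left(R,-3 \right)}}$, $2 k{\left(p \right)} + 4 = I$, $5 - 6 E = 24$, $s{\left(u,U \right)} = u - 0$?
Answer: $\frac{104}{15} \approx 6.9333$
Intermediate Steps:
$s{\left(u,U \right)} = u$ ($s{\left(u,U \right)} = u + 0 = u$)
$E = - \frac{19}{6}$ ($E = \frac{5}{6} - 4 = - \frac{19}{6} \approx -3.1667$)
$k{\left(p \right)} = -2$ ($k{\left(p \right)} = -2 + \frac{1}{2} \cdot 0 = -2 + 0 = -2$)
$K{\left(H,R \right)} = \frac{H + R}{2 R}$ ($K{\left(H,R \right)} = \frac{H + R}{R + R} = \frac{H + R}{2 R}$)
$l{\left(C \right)} = - \frac{19}{6} - C$
$l{\left(K{\left(2,-5 \right)} \right)} k{\left(0 \right)} = \left(- \frac{19}{6} - \frac{2 - 5}{2 \left(-5\right)}\right) \left(-2\right) = \left(- \frac{19}{6} - \frac{1}{2} \left(- \frac{1}{5}\right) \left(-3\right)\right) \left(-2\right) = \left(- \frac{19}{6} - \frac{3}{10}\right) \left(-2\right) = \left(- \frac{52}{15}\right) \left(-2\right) = \frac{104}{15}$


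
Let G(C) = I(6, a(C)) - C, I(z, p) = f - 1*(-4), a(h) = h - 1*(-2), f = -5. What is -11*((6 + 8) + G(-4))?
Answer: -187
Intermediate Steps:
a(h) = 2 + h (a(h) = h + 2 = 2 + h)
I(z, p) = -1 (I(z, p) = -5 - 1*(-4) = -5 + 4 = -1)
G(C) = -1 - C
-11*((6 + 8) + G(-4)) = -11*((6 + 8) + (-1 - 1*(-4))) = -11*(14 + (-1 + 4)) = -11*(14 + 3) = -11*17 = -187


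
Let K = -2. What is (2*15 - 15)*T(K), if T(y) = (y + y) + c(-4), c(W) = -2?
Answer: -90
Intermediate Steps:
T(y) = -2 + 2*y (T(y) = (y + y) - 2 = 2*y - 2 = -2 + 2*y)
(2*15 - 15)*T(K) = (2*15 - 15)*(-2 + 2*(-2)) = (30 - 15)*(-2 - 4) = 15*(-6) = -90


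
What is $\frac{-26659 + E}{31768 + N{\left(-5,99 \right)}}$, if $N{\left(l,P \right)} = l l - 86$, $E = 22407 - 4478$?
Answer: $- \frac{970}{3523} \approx -0.27533$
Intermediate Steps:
$E = 17929$
$N{\left(l,P \right)} = -86 + l^{2}$ ($N{\left(l,P \right)} = l^{2} - 86 = -86 + l^{2}$)
$\frac{-26659 + E}{31768 + N{\left(-5,99 \right)}} = \frac{-26659 + 17929}{31768 - \left(86 - \left(-5\right)^{2}\right)} = - \frac{8730}{31768 + \left(-86 + 25\right)} = - \frac{8730}{31768 - 61} = - \frac{8730}{31707} = \left(-8730\right) \frac{1}{31707} = - \frac{970}{3523}$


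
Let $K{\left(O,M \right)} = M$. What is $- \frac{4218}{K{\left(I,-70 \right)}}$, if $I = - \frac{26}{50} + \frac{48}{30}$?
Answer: $\frac{2109}{35} \approx 60.257$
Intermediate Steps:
$I = \frac{27}{25}$ ($I = \left(-26\right) \frac{1}{50} + 48 \cdot \frac{1}{30} = - \frac{13}{25} + \frac{8}{5} = \frac{27}{25} \approx 1.08$)
$- \frac{4218}{K{\left(I,-70 \right)}} = - \frac{4218}{-70} = \left(-4218\right) \left(- \frac{1}{70}\right) = \frac{2109}{35}$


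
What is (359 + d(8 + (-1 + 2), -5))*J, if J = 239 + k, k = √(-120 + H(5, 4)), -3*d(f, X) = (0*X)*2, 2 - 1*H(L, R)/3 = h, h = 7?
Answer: 85801 + 1077*I*√15 ≈ 85801.0 + 4171.2*I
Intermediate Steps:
H(L, R) = -15 (H(L, R) = 6 - 3*7 = 6 - 21 = -15)
d(f, X) = 0 (d(f, X) = -0*X*2/3 = -0*2 = -⅓*0 = 0)
k = 3*I*√15 (k = √(-120 - 15) = √(-135) = 3*I*√15 ≈ 11.619*I)
J = 239 + 3*I*√15 ≈ 239.0 + 11.619*I
(359 + d(8 + (-1 + 2), -5))*J = (359 + 0)*(239 + 3*I*√15) = 359*(239 + 3*I*√15) = 85801 + 1077*I*√15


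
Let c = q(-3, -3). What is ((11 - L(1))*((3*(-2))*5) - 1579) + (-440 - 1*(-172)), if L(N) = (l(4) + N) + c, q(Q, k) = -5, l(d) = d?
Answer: -2177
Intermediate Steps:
c = -5
L(N) = -1 + N (L(N) = (4 + N) - 5 = -1 + N)
((11 - L(1))*((3*(-2))*5) - 1579) + (-440 - 1*(-172)) = ((11 - (-1 + 1))*((3*(-2))*5) - 1579) + (-440 - 1*(-172)) = ((11 - 1*0)*(-6*5) - 1579) + (-440 + 172) = ((11 + 0)*(-30) - 1579) - 268 = (11*(-30) - 1579) - 268 = (-330 - 1579) - 268 = -1909 - 268 = -2177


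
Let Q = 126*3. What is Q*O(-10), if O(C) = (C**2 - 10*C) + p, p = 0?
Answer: 75600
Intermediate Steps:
Q = 378
O(C) = C**2 - 10*C (O(C) = (C**2 - 10*C) + 0 = C**2 - 10*C)
Q*O(-10) = 378*(-10*(-10 - 10)) = 378*(-10*(-20)) = 378*200 = 75600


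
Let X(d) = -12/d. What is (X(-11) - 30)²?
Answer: 101124/121 ≈ 835.74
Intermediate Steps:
(X(-11) - 30)² = (-12/(-11) - 30)² = (-12*(-1/11) - 30)² = (12/11 - 30)² = (-318/11)² = 101124/121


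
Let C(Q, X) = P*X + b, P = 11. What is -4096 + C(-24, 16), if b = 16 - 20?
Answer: -3924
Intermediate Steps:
b = -4
C(Q, X) = -4 + 11*X (C(Q, X) = 11*X - 4 = -4 + 11*X)
-4096 + C(-24, 16) = -4096 + (-4 + 11*16) = -4096 + (-4 + 176) = -4096 + 172 = -3924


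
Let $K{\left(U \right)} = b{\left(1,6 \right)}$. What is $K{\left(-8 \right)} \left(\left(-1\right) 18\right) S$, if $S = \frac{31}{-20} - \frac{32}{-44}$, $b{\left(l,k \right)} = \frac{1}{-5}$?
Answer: $- \frac{1629}{550} \approx -2.9618$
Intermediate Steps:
$b{\left(l,k \right)} = - \frac{1}{5}$
$K{\left(U \right)} = - \frac{1}{5}$
$S = - \frac{181}{220}$ ($S = 31 \left(- \frac{1}{20}\right) - - \frac{8}{11} = - \frac{31}{20} + \frac{8}{11} = - \frac{181}{220} \approx -0.82273$)
$K{\left(-8 \right)} \left(\left(-1\right) 18\right) S = - \frac{\left(-1\right) 18}{5} \left(- \frac{181}{220}\right) = \left(- \frac{1}{5}\right) \left(-18\right) \left(- \frac{181}{220}\right) = \frac{18}{5} \left(- \frac{181}{220}\right) = - \frac{1629}{550}$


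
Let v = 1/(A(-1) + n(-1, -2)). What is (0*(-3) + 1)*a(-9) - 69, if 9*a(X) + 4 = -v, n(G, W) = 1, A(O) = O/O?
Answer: -139/2 ≈ -69.500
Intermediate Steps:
A(O) = 1
v = ½ (v = 1/(1 + 1) = 1/2 = ½ ≈ 0.50000)
a(X) = -½ (a(X) = -4/9 + (-1*½)/9 = -4/9 + (⅑)*(-½) = -4/9 - 1/18 = -½)
(0*(-3) + 1)*a(-9) - 69 = (0*(-3) + 1)*(-½) - 69 = (0 + 1)*(-½) - 69 = 1*(-½) - 69 = -½ - 69 = -139/2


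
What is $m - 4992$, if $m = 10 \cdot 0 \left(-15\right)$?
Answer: $-4992$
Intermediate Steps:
$m = 0$ ($m = 0 \left(-15\right) = 0$)
$m - 4992 = 0 - 4992 = -4992$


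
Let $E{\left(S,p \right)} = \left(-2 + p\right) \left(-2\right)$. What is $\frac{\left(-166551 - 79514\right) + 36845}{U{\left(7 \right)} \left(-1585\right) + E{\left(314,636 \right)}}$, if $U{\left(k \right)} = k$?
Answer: $\frac{220}{13} \approx 16.923$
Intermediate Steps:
$E{\left(S,p \right)} = 4 - 2 p$
$\frac{\left(-166551 - 79514\right) + 36845}{U{\left(7 \right)} \left(-1585\right) + E{\left(314,636 \right)}} = \frac{\left(-166551 - 79514\right) + 36845}{7 \left(-1585\right) + \left(4 - 1272\right)} = \frac{-246065 + 36845}{-11095 + \left(4 - 1272\right)} = - \frac{209220}{-11095 - 1268} = - \frac{209220}{-12363} = \left(-209220\right) \left(- \frac{1}{12363}\right) = \frac{220}{13}$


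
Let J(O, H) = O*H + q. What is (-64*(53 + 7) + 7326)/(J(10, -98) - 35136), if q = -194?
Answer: -1743/18155 ≈ -0.096007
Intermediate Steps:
J(O, H) = -194 + H*O (J(O, H) = O*H - 194 = H*O - 194 = -194 + H*O)
(-64*(53 + 7) + 7326)/(J(10, -98) - 35136) = (-64*(53 + 7) + 7326)/((-194 - 98*10) - 35136) = (-64*60 + 7326)/((-194 - 980) - 35136) = (-3840 + 7326)/(-1174 - 35136) = 3486/(-36310) = 3486*(-1/36310) = -1743/18155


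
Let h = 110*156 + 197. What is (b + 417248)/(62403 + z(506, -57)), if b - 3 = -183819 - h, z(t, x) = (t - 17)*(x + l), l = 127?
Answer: 72025/32211 ≈ 2.2360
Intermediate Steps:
h = 17357 (h = 17160 + 197 = 17357)
z(t, x) = (-17 + t)*(127 + x) (z(t, x) = (t - 17)*(x + 127) = (-17 + t)*(127 + x))
b = -201173 (b = 3 + (-183819 - 1*17357) = 3 + (-183819 - 17357) = 3 - 201176 = -201173)
(b + 417248)/(62403 + z(506, -57)) = (-201173 + 417248)/(62403 + (-2159 - 17*(-57) + 127*506 + 506*(-57))) = 216075/(62403 + (-2159 + 969 + 64262 - 28842)) = 216075/(62403 + 34230) = 216075/96633 = 216075*(1/96633) = 72025/32211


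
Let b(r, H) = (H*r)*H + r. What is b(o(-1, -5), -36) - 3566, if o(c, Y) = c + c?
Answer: -6160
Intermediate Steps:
o(c, Y) = 2*c
b(r, H) = r + r*H**2 (b(r, H) = r*H**2 + r = r + r*H**2)
b(o(-1, -5), -36) - 3566 = (2*(-1))*(1 + (-36)**2) - 3566 = -2*(1 + 1296) - 3566 = -2*1297 - 3566 = -2594 - 3566 = -6160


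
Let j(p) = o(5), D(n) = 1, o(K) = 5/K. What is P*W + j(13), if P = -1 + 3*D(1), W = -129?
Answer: -257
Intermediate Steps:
j(p) = 1 (j(p) = 5/5 = 5*(⅕) = 1)
P = 2 (P = -1 + 3*1 = -1 + 3 = 2)
P*W + j(13) = 2*(-129) + 1 = -258 + 1 = -257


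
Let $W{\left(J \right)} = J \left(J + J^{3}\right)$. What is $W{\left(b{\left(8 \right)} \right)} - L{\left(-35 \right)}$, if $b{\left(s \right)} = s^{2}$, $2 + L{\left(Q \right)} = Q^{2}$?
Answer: $16780089$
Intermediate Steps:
$L{\left(Q \right)} = -2 + Q^{2}$
$W{\left(b{\left(8 \right)} \right)} - L{\left(-35 \right)} = \left(\left(8^{2}\right)^{2} + \left(8^{2}\right)^{4}\right) - \left(-2 + \left(-35\right)^{2}\right) = \left(64^{2} + 64^{4}\right) - \left(-2 + 1225\right) = \left(4096 + 16777216\right) - 1223 = 16781312 - 1223 = 16780089$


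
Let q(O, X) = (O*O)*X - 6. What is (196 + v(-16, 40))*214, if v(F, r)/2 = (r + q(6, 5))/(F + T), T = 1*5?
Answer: 369792/11 ≈ 33617.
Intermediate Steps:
q(O, X) = -6 + X*O² (q(O, X) = O²*X - 6 = X*O² - 6 = -6 + X*O²)
T = 5
v(F, r) = 2*(174 + r)/(5 + F) (v(F, r) = 2*((r + (-6 + 5*6²))/(F + 5)) = 2*((r + (-6 + 5*36))/(5 + F)) = 2*((r + (-6 + 180))/(5 + F)) = 2*((r + 174)/(5 + F)) = 2*((174 + r)/(5 + F)) = 2*(174 + r)/(5 + F))
(196 + v(-16, 40))*214 = (196 + 2*(174 + 40)/(5 - 16))*214 = (196 + 2*214/(-11))*214 = (196 + 2*(-1/11)*214)*214 = (196 - 428/11)*214 = (1728/11)*214 = 369792/11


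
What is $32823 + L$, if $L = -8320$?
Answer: $24503$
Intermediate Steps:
$32823 + L = 32823 - 8320 = 24503$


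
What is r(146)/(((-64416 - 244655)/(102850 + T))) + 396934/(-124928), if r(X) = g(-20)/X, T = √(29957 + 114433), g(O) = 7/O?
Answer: -639532071363/201332028416 + √144390/128926760 ≈ -3.1765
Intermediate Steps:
T = √144390 ≈ 379.99
r(X) = -7/(20*X) (r(X) = (7/(-20))/X = (7*(-1/20))/X = -7/(20*X))
r(146)/(((-64416 - 244655)/(102850 + T))) + 396934/(-124928) = (-7/20/146)/(((-64416 - 244655)/(102850 + √144390))) + 396934/(-124928) = (-7/20*1/146)/((-309071/(102850 + √144390))) + 396934*(-1/124928) = -7*(-102850/309071 - √144390/309071)/2920 - 198467/62464 = (10285/12892676 + √144390/128926760) - 198467/62464 = -639532071363/201332028416 + √144390/128926760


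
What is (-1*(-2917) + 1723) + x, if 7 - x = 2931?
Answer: 1716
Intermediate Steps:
x = -2924 (x = 7 - 1*2931 = 7 - 2931 = -2924)
(-1*(-2917) + 1723) + x = (-1*(-2917) + 1723) - 2924 = (2917 + 1723) - 2924 = 4640 - 2924 = 1716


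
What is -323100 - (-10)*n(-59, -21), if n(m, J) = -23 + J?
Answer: -323540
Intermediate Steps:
-323100 - (-10)*n(-59, -21) = -323100 - (-10)*(-23 - 21) = -323100 - (-10)*(-44) = -323100 - 1*440 = -323100 - 440 = -323540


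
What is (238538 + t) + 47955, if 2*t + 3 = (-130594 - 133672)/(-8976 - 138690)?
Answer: 21152592986/73833 ≈ 2.8649e+5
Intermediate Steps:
t = -44683/73833 (t = -3/2 + ((-130594 - 133672)/(-8976 - 138690))/2 = -3/2 + (-264266/(-147666))/2 = -3/2 + (-264266*(-1/147666))/2 = -3/2 + (½)*(132133/73833) = -3/2 + 132133/147666 = -44683/73833 ≈ -0.60519)
(238538 + t) + 47955 = (238538 - 44683/73833) + 47955 = 17611931471/73833 + 47955 = 21152592986/73833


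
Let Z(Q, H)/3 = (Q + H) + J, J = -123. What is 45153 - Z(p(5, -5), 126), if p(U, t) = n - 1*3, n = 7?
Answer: 45132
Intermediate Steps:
p(U, t) = 4 (p(U, t) = 7 - 1*3 = 7 - 3 = 4)
Z(Q, H) = -369 + 3*H + 3*Q (Z(Q, H) = 3*((Q + H) - 123) = 3*((H + Q) - 123) = 3*(-123 + H + Q) = -369 + 3*H + 3*Q)
45153 - Z(p(5, -5), 126) = 45153 - (-369 + 3*126 + 3*4) = 45153 - (-369 + 378 + 12) = 45153 - 1*21 = 45153 - 21 = 45132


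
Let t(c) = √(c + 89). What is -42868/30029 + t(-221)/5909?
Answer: -42868/30029 + 2*I*√33/5909 ≈ -1.4276 + 0.0019443*I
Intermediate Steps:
t(c) = √(89 + c)
-42868/30029 + t(-221)/5909 = -42868/30029 + √(89 - 221)/5909 = -42868*1/30029 + √(-132)*(1/5909) = -42868/30029 + (2*I*√33)*(1/5909) = -42868/30029 + 2*I*√33/5909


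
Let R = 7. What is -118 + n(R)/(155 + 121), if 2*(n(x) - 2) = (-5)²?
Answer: -65107/552 ≈ -117.95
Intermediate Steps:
n(x) = 29/2 (n(x) = 2 + (½)*(-5)² = 2 + (½)*25 = 2 + 25/2 = 29/2)
-118 + n(R)/(155 + 121) = -118 + (29/2)/(155 + 121) = -118 + (29/2)/276 = -118 + (1/276)*(29/2) = -118 + 29/552 = -65107/552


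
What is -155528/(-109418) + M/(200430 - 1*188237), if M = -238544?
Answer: -12102327244/667066837 ≈ -18.143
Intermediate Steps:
-155528/(-109418) + M/(200430 - 1*188237) = -155528/(-109418) - 238544/(200430 - 1*188237) = -155528*(-1/109418) - 238544/(200430 - 188237) = 77764/54709 - 238544/12193 = -12102327244/667066837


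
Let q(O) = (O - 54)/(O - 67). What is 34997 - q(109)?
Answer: 1469819/42 ≈ 34996.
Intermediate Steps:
q(O) = (-54 + O)/(-67 + O)
34997 - q(109) = 34997 - (-54 + 109)/(-67 + 109) = 34997 - 55/42 = 1469819/42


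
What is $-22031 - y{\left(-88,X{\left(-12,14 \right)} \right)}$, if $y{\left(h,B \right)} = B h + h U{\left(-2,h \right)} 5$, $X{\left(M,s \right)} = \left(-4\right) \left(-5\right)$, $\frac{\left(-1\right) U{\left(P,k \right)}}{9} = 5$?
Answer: $-40071$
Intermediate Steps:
$U{\left(P,k \right)} = -45$ ($U{\left(P,k \right)} = \left(-9\right) 5 = -45$)
$X{\left(M,s \right)} = 20$
$y{\left(h,B \right)} = - 225 h + B h$ ($y{\left(h,B \right)} = B h + h \left(-45\right) 5 = B h + - 45 h 5 = B h - 225 h = - 225 h + B h$)
$-22031 - y{\left(-88,X{\left(-12,14 \right)} \right)} = -22031 - - 88 \left(-225 + 20\right) = -22031 - \left(-88\right) \left(-205\right) = -22031 - 18040 = -40071$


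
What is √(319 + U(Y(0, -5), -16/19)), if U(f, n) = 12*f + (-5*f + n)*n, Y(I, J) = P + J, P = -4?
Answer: √62747/19 ≈ 13.184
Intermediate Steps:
Y(I, J) = -4 + J
U(f, n) = 12*f + n*(n - 5*f) (U(f, n) = 12*f + (n - 5*f)*n = 12*f + n*(n - 5*f))
√(319 + U(Y(0, -5), -16/19)) = √(319 + ((-16/19)² + 12*(-4 - 5) - 5*(-4 - 5)*(-16/19))) = √(319 + ((-16*1/19)² + 12*(-9) - 5*(-9)*(-16*1/19))) = √(319 + ((-16/19)² - 108 - 5*(-9)*(-16/19))) = √(319 + (256/361 - 108 - 720/19)) = √(319 - 52412/361) = √(62747/361) = √62747/19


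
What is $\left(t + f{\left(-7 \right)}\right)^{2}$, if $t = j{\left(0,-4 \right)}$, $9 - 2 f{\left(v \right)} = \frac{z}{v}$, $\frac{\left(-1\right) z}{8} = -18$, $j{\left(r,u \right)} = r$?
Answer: $\frac{42849}{196} \approx 218.62$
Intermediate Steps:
$z = 144$ ($z = \left(-8\right) \left(-18\right) = 144$)
$f{\left(v \right)} = \frac{9}{2} - \frac{72}{v}$ ($f{\left(v \right)} = \frac{9}{2} - \frac{144 \frac{1}{v}}{2} = \frac{9}{2} - \frac{72}{v}$)
$t = 0$
$\left(t + f{\left(-7 \right)}\right)^{2} = \left(0 - \left(- \frac{9}{2} + \frac{72}{-7}\right)\right)^{2} = \left(0 + \left(\frac{9}{2} - - \frac{72}{7}\right)\right)^{2} = \left(0 + \left(\frac{9}{2} + \frac{72}{7}\right)\right)^{2} = \left(0 + \frac{207}{14}\right)^{2} = \left(\frac{207}{14}\right)^{2} = \frac{42849}{196}$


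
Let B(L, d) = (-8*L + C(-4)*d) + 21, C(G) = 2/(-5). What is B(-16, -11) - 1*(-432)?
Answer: 2927/5 ≈ 585.40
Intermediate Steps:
C(G) = -⅖ (C(G) = 2*(-⅕) = -⅖)
B(L, d) = 21 - 8*L - 2*d/5 (B(L, d) = (-8*L - 2*d/5) + 21 = 21 - 8*L - 2*d/5)
B(-16, -11) - 1*(-432) = (21 - 8*(-16) - ⅖*(-11)) - 1*(-432) = (21 + 128 + 22/5) + 432 = 767/5 + 432 = 2927/5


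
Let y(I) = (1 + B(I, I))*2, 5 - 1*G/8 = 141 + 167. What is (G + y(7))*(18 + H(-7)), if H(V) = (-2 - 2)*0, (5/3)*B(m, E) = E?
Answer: -217224/5 ≈ -43445.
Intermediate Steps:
B(m, E) = 3*E/5
G = -2424 (G = 40 - 8*(141 + 167) = 40 - 8*308 = 40 - 2464 = -2424)
H(V) = 0 (H(V) = -4*0 = 0)
y(I) = 2 + 6*I/5 (y(I) = (1 + 3*I/5)*2 = 2 + 6*I/5)
(G + y(7))*(18 + H(-7)) = (-2424 + (2 + (6/5)*7))*(18 + 0) = (-2424 + (2 + 42/5))*18 = (-2424 + 52/5)*18 = -12068/5*18 = -217224/5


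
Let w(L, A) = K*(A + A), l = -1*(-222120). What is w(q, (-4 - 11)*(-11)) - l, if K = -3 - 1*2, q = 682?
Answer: -223770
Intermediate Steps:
K = -5 (K = -3 - 2 = -5)
l = 222120
w(L, A) = -10*A (w(L, A) = -5*(A + A) = -10*A)
w(q, (-4 - 11)*(-11)) - l = -10*(-4 - 11)*(-11) - 1*222120 = -(-150)*(-11) - 222120 = -10*165 - 222120 = -1650 - 222120 = -223770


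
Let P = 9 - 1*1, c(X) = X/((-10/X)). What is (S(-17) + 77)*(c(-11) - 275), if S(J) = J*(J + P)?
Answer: -66033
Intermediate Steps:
c(X) = -X²/10 (c(X) = X*(-X/10) = -X²/10)
P = 8 (P = 9 - 1 = 8)
S(J) = J*(8 + J) (S(J) = J*(J + 8) = J*(8 + J))
(S(-17) + 77)*(c(-11) - 275) = (-17*(8 - 17) + 77)*(-⅒*(-11)² - 275) = (-17*(-9) + 77)*(-⅒*121 - 275) = (153 + 77)*(-121/10 - 275) = 230*(-2871/10) = -66033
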